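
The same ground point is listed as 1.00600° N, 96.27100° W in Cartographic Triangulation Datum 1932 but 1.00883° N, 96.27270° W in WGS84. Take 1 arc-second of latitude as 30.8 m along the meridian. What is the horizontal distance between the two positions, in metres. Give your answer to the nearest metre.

366 m

Δφ = 1.00883° − 1.00600° = +0.00283°; Δλ = -96.27270° − -96.27100° = -0.00170°.
1° of latitude = 3600 × 30.80 = 110880 m.
ΔN = Δφ × 110880 = 313.8 m; ΔE = Δλ × 110880 × cos(1.00600°) = -0.00170 × 110880 × 0.999846 = -188.5 m.
Distance = √(ΔE² + ΔN²) = √((-188.5)² + 313.8²) = 366.0 m.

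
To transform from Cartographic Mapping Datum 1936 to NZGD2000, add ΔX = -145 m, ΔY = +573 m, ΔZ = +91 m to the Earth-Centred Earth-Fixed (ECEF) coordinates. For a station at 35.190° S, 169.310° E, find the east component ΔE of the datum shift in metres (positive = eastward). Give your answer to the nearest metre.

The local east axis at (φ, λ) is (−sin λ, cos λ, 0), so ΔE = −sin(169.310°)·(-145) + cos(169.310°)·573 = -536.16 m.

ΔE = -536 m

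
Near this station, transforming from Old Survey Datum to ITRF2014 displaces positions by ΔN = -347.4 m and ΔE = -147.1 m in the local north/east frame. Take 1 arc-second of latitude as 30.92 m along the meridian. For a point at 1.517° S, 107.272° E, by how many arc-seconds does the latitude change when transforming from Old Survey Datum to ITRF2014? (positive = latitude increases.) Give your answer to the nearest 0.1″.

1″ of latitude = 30.92 m, so Δφ = -347.4 / 30.92 = -11.235″.

Δφ = -11.2″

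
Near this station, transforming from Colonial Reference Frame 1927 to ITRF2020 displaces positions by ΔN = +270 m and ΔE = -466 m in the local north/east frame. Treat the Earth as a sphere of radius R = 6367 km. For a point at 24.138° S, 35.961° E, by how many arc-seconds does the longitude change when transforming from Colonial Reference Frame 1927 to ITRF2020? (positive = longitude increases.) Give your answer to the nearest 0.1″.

Δλ = -16.5″

At latitude -24.138°, cos φ = 0.912563.
One radian of longitude at latitude φ spans R cos φ, so Δλ = ΔE / (R cos φ) = -466.0 / (6367000 × 0.912563) = -8.0203e-05 rad = -16.543″.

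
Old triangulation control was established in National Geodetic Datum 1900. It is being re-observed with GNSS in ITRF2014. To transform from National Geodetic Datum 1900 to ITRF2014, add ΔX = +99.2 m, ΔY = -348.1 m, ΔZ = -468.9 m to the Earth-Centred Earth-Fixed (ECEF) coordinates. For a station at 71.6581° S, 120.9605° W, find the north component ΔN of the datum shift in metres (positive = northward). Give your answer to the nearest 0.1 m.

The local north axis is (−sin φ cos λ, −sin φ sin λ, cos φ), giving ΔN = -48.440 + 283.338 − 147.557 = 87.34 m.

ΔN = 87.3 m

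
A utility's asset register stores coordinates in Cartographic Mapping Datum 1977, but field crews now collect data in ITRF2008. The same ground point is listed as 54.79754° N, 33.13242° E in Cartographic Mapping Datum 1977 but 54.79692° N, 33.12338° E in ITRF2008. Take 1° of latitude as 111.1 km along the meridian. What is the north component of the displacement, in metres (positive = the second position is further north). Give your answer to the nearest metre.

Δφ = 54.79692° − 54.79754° = -0.00062°; Δλ = 33.12338° − 33.13242° = -0.00904°.
ΔN = Δφ × 111100 = -68.9 m; ΔE = Δλ × 111100 × cos(54.79754°) = -0.00904 × 111100 × 0.576467 = -579.0 m.

ΔN = -69 m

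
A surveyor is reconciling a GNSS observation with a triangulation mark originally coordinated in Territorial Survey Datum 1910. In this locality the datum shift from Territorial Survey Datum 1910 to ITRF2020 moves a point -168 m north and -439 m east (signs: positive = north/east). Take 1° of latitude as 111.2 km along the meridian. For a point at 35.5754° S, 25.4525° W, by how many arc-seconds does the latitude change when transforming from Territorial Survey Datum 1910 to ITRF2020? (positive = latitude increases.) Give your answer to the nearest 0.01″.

Δφ = -5.44″

1° of latitude = 111.2 km, so Δφ = -168.0 / 111200 = -0.0015108° = -5.439″.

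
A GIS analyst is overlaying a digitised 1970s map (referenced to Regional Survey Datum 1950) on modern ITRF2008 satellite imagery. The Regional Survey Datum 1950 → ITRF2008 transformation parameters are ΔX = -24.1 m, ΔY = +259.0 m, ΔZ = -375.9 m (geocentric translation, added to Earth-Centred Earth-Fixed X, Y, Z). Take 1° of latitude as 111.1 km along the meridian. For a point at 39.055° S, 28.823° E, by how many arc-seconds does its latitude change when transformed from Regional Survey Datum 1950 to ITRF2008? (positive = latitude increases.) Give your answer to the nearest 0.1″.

Δφ = -7.3″

sin φ = -0.630066, cos φ = 0.776541, sin λ = 0.482105, cos λ = 0.876113.
North component: ΔN = −sin φ cos λ·ΔX − sin φ sin λ·ΔY + cos φ·ΔZ = −(-0.630066)(0.876113)(-24.1) − (-0.630066)(0.482105)(259.0) + (0.776541)(-375.9) = -226.53 m.
1° of latitude spans 111100 m, so Δφ = -226.53 / 111100 × 3600 = -7.340″.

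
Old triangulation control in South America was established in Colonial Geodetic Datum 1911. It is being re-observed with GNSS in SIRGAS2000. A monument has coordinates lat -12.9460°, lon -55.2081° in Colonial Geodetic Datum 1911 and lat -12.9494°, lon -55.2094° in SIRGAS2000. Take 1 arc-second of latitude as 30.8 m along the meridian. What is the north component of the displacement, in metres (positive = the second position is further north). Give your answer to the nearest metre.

ΔN = -377 m

Δφ = -12.9494° − -12.9460° = -0.0034°; Δλ = -55.2094° − -55.2081° = -0.0013°.
1° of latitude = 3600 × 30.80 = 110880 m.
ΔN = Δφ × 110880 = -377.0 m; ΔE = Δλ × 110880 × cos(-12.9460°) = -0.0013 × 110880 × 0.974582 = -140.5 m.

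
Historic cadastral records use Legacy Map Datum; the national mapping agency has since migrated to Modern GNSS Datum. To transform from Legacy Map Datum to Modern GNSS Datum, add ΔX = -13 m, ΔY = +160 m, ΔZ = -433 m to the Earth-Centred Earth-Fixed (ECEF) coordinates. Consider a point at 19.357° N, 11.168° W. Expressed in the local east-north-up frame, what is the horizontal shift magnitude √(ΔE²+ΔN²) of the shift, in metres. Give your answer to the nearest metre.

At φ = 19.357°, λ = -11.168°: sin φ = 0.331453, cos φ = 0.943472, sin λ = -0.193686, cos λ = 0.981063.
ΔE = −sin λ·ΔX + cos λ·ΔY = −(-0.193686)·(-13) + (0.981063)·(160) = 154.45 m.
ΔN = −sin φ cos λ·ΔX − sin φ sin λ·ΔY + cos φ·ΔZ = −(0.331453)(0.981063)(-13) − (0.331453)(-0.193686)(160) + (0.943472)(-433) = -394.02 m.
Horizontal magnitude = √(ΔE² + ΔN²) = √(154.45² + (-394.02)²) = 423.21 m.

423 m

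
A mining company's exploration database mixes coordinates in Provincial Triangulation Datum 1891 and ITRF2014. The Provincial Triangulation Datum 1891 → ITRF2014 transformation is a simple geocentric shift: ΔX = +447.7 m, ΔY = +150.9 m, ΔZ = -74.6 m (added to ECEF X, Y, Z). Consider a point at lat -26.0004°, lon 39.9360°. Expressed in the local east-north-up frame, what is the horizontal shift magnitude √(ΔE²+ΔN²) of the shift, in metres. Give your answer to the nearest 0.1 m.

212.9 m

At φ = -26.0004°, λ = 39.9360°: sin φ = -0.438377, cos φ = 0.898791, sin λ = 0.641932, cos λ = 0.766762.
ΔE = −sin λ·ΔX + cos λ·ΔY = −(0.641932)·(447.7) + (0.766762)·(150.9) = -171.69 m.
ΔN = −sin φ cos λ·ΔX − sin φ sin λ·ΔY + cos φ·ΔZ = −(-0.438377)(0.766762)(447.7) − (-0.438377)(0.641932)(150.9) + (0.898791)(-74.6) = 125.90 m.
Horizontal magnitude = √(ΔE² + ΔN²) = √((-171.69)² + 125.90²) = 212.90 m.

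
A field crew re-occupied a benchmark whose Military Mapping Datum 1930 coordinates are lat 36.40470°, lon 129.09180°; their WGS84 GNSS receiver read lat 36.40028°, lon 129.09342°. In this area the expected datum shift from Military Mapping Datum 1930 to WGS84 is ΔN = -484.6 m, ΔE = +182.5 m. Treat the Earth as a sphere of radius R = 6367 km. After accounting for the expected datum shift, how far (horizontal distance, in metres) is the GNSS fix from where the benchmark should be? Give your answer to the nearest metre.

Observed coordinate differences: Δφ = -0.00442°, Δλ = +0.00162°.
Converting to metres (1° lat = 111125 m, cos φ = 0.804845): observed ΔN = -491.2 m, observed ΔE = 144.9 m.
Subtracting the expected shift leaves a residual of -491.2 − (-484.6) = -6.6 m north and 144.9 − (182.5) = -37.6 m east.
Residual distance = √((-6.6)² + (-37.6)²) = 38.2 m.

38 m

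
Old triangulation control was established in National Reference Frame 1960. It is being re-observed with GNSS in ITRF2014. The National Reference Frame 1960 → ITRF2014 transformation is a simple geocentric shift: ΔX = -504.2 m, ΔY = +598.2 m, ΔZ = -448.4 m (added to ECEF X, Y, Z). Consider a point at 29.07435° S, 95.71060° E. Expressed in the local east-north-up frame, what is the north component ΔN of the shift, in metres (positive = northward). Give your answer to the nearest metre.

ΔN = -78 m

At φ = -29.07435°, λ = 95.71060°: sin φ = -0.485944, cos φ = 0.873990, sin λ = 0.995037, cos λ = -0.099504.
ΔN = −sin φ cos λ·ΔX − sin φ sin λ·ΔY + cos φ·ΔZ = −(-0.485944)(-0.099504)(-504.2) − (-0.485944)(0.995037)(598.2) + (0.873990)(-448.4) = -78.27 m.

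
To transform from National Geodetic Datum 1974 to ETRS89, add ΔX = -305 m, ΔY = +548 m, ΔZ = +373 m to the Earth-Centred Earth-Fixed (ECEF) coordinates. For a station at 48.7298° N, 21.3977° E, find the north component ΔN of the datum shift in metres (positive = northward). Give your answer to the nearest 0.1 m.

ΔN = 309.2 m

At φ = 48.7298°, λ = 21.3977°: sin φ = 0.751607, cos φ = 0.659611, sin λ = 0.364839, cos λ = 0.931070.
ΔN = −sin φ cos λ·ΔX − sin φ sin λ·ΔY + cos φ·ΔZ = −(0.751607)(0.931070)(-305) − (0.751607)(0.364839)(548) + (0.659611)(373) = 309.20 m.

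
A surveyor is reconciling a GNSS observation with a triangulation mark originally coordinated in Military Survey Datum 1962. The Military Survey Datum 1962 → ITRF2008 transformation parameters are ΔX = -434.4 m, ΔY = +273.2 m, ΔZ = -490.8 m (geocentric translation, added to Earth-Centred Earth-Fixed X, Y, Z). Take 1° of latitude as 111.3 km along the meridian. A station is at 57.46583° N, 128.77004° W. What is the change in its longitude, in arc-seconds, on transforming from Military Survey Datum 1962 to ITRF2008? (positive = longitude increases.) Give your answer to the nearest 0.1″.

sin φ = 0.843071, cos φ = 0.537802, sin λ = -0.779666, cos λ = -0.626196.
East component: ΔE = −sin λ·ΔX + cos λ·ΔY = −(-0.779666)(-434.4) + (-0.626196)(273.2) = -509.76 m.
1° of latitude spans 111300 m; at latitude φ, 1° of longitude spans that × cos φ = 59857.4 m, so Δλ = -509.76 / 59857.4 × 3600 = -30.659″.

Δλ = -30.7″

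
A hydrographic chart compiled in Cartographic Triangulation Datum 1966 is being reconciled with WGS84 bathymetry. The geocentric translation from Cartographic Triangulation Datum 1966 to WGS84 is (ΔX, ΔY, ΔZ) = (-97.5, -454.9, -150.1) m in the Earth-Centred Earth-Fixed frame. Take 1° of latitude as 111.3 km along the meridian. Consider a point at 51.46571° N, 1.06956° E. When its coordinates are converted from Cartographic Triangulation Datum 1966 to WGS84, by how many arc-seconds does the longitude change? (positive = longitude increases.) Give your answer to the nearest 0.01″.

sin φ = 0.782235, cos φ = 0.622983, sin λ = 0.018666, cos λ = 0.999826.
East component: ΔE = −sin λ·ΔX + cos λ·ΔY = −(0.018666)(-97.5) + (0.999826)(-454.9) = -453.00 m.
1° of latitude spans 111300 m; at latitude φ, 1° of longitude spans that × cos φ = 69338.0 m, so Δλ = -453.00 / 69338.0 × 3600 = -23.520″.

Δλ = -23.52″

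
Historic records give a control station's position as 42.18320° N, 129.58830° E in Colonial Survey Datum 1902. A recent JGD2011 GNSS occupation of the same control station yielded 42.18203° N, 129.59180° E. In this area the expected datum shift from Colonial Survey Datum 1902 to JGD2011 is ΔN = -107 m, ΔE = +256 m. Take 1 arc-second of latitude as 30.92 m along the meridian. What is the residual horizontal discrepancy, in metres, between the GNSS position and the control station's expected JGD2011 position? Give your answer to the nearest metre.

40 m

Observed coordinate differences: Δφ = -0.00117°, Δλ = +0.00350°.
Converting to metres (1° lat = 111312 m, cos φ = 0.741002): observed ΔN = -130.2 m, observed ΔE = 288.7 m.
Subtracting the expected shift leaves a residual of -130.2 − (-107) = -23.2 m north and 288.7 − (256) = 32.7 m east.
Residual distance = √((-23.2)² + 32.7²) = 40.1 m.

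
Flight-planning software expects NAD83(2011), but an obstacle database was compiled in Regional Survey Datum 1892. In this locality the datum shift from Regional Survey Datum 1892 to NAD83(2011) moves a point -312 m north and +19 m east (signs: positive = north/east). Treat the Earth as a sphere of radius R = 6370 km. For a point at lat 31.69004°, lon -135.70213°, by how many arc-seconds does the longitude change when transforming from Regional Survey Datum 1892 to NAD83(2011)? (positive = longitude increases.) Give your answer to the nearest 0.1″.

Δλ = 0.7″

At latitude 31.69004°, cos φ = 0.850902.
One radian of longitude at latitude φ spans R cos φ, so Δλ = ΔE / (R cos φ) = 19.0 / (6370000 × 0.850902) = 3.5054e-06 rad = 0.723″.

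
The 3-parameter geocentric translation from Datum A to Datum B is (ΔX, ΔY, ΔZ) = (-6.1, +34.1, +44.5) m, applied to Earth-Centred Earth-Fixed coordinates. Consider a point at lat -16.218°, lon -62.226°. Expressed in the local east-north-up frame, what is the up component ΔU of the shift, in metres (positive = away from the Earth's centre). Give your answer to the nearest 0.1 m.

ΔU = -44.1 m

At φ = -16.218°, λ = -62.226°: sin φ = -0.279293, cos φ = 0.960206, sin λ = -0.884793, cos λ = 0.465985.
ΔU = cos φ cos λ·ΔX + cos φ sin λ·ΔY + sin φ·ΔZ = (0.960206)(0.465985)(-6.1) + (0.960206)(-0.884793)(34.1) + (-0.279293)(44.5) = -44.13 m.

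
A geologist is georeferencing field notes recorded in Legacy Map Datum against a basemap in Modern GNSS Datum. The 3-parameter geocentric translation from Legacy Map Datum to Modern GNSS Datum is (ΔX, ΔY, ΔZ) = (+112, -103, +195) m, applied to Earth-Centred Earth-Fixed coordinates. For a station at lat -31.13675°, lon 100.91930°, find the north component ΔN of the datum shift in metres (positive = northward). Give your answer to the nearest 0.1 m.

At φ = -31.13675°, λ = 100.91930°: sin φ = -0.517082, cos φ = 0.855936, sin λ = 0.981895, cos λ = -0.189426.
ΔN = −sin φ cos λ·ΔX − sin φ sin λ·ΔY + cos φ·ΔZ = −(-0.517082)(-0.189426)(112) − (-0.517082)(0.981895)(-103) + (0.855936)(195) = 103.64 m.

ΔN = 103.6 m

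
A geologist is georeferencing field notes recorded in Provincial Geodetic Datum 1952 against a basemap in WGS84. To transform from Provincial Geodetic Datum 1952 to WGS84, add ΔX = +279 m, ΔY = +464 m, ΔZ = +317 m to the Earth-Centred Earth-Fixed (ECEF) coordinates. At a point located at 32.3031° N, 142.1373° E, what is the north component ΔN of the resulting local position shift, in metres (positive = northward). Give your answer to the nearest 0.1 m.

At φ = 32.3031°, λ = 142.1373°: sin φ = 0.534398, cos φ = 0.845233, sin λ = 0.613771, cos λ = -0.789484.
ΔN = −sin φ cos λ·ΔX − sin φ sin λ·ΔY + cos φ·ΔZ = −(0.534398)(-0.789484)(279) − (0.534398)(0.613771)(464) + (0.845233)(317) = 233.46 m.

ΔN = 233.5 m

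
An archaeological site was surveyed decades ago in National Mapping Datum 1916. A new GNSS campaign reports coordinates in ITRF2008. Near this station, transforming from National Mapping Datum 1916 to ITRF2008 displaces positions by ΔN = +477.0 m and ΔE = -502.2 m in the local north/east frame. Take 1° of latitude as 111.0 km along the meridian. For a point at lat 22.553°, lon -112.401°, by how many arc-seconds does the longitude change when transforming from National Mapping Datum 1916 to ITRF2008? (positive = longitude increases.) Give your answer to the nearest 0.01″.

At latitude 22.553°, cos φ = 0.923525.
1° of longitude at this latitude = 111.0 × cos φ = 102.51 km, so Δλ = -502.2 / 102511.3 = -0.0048990° = -17.636″.

Δλ = -17.64″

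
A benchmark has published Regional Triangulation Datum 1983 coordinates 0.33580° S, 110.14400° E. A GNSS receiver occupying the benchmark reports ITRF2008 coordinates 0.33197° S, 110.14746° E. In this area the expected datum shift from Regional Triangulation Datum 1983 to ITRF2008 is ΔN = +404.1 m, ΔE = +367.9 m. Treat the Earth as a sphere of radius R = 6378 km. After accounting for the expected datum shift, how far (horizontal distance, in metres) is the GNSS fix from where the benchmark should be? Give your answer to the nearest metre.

28 m

Observed coordinate differences: Δφ = +0.00383°, Δλ = +0.00346°.
Converting to metres (1° lat = 111317 m, cos φ = 0.999983): observed ΔN = 426.3 m, observed ΔE = 385.2 m.
Subtracting the expected shift leaves a residual of 426.3 − (404.1) = 22.2 m north and 385.2 − (367.9) = 17.3 m east.
Residual distance = √(22.2² + 17.3²) = 28.1 m.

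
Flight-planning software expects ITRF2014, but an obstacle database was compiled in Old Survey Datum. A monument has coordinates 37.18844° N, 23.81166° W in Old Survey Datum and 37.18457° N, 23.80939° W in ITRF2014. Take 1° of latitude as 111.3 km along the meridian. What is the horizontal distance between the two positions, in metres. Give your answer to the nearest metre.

Δφ = 37.18457° − 37.18844° = -0.00387°; Δλ = -23.80939° − -23.81166° = +0.00227°.
ΔN = Δφ × 111300 = -430.7 m; ΔE = Δλ × 111300 × cos(37.18844°) = +0.00227 × 111300 × 0.796652 = 201.3 m.
Distance = √(ΔE² + ΔN²) = √(201.3² + (-430.7)²) = 475.4 m.

475 m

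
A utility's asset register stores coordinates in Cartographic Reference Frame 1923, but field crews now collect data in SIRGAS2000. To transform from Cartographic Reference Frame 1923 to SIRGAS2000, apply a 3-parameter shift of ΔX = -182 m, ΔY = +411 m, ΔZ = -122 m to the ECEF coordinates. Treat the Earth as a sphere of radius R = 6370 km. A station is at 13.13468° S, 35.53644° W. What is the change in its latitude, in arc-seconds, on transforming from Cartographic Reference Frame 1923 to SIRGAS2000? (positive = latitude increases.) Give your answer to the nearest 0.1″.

sin φ = -0.227241, cos φ = 0.973839, sin λ = -0.581221, cos λ = 0.813746.
North component: ΔN = −sin φ cos λ·ΔX − sin φ sin λ·ΔY + cos φ·ΔZ = −(-0.227241)(0.813746)(-182) − (-0.227241)(-0.581221)(411) + (0.973839)(-122) = -206.75 m.
1° of latitude spans πR/180 = 111177 m, so Δφ = -206.75 / 111177 × 3600 = -6.695″.

Δφ = -6.7″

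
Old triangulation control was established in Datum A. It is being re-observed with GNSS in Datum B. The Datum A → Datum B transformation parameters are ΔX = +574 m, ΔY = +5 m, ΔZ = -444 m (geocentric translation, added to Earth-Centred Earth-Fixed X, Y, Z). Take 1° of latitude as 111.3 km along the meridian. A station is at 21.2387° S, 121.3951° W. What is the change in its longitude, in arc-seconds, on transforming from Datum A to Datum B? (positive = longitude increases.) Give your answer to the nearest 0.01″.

sin φ = -0.362254, cos φ = 0.932079, sin λ = -0.853595, cos λ = -0.520937.
East component: ΔE = −sin λ·ΔX + cos λ·ΔY = −(-0.853595)(574) + (-0.520937)(5) = 487.36 m.
1° of latitude spans 111300 m; at latitude φ, 1° of longitude spans that × cos φ = 103740.4 m, so Δλ = 487.36 / 103740.4 × 3600 = 16.912″.

Δλ = 16.91″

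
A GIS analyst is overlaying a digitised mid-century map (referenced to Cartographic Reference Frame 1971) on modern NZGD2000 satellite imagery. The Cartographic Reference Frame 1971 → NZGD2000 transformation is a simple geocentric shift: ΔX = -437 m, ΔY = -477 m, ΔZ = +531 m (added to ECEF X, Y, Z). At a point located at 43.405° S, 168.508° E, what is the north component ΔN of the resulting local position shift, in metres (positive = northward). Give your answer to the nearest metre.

At φ = -43.405°, λ = 168.508°: sin φ = -0.687151, cos φ = 0.726515, sin λ = 0.199231, cos λ = -0.979953.
ΔN = −sin φ cos λ·ΔX − sin φ sin λ·ΔY + cos φ·ΔZ = −(-0.687151)(-0.979953)(-437) − (-0.687151)(0.199231)(-477) + (0.726515)(531) = 614.74 m.

ΔN = 615 m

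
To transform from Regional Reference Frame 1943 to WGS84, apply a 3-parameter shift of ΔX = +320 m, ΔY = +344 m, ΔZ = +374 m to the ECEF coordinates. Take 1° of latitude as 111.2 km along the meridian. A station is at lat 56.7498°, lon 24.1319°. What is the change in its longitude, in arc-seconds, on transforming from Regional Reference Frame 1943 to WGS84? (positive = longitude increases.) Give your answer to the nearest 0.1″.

sin φ = 0.836284, cos φ = 0.548296, sin λ = 0.408839, cos λ = 0.912607.
East component: ΔE = −sin λ·ΔX + cos λ·ΔY = −(0.408839)(320) + (0.912607)(344) = 183.11 m.
1° of latitude spans 111200 m; at latitude φ, 1° of longitude spans that × cos φ = 60970.5 m, so Δλ = 183.11 / 60970.5 × 3600 = 10.812″.

Δλ = 10.8″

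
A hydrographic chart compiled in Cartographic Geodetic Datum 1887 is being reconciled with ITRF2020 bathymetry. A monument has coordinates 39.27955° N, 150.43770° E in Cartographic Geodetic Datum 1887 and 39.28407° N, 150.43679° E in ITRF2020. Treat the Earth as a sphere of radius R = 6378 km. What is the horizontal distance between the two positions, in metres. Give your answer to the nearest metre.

Δφ = 39.28407° − 39.27955° = +0.00452°; Δλ = 150.43679° − 150.43770° = -0.00091°.
1° along a meridian = πR/180 = 111317 m.
ΔN = Δφ × 111317 = 503.2 m; ΔE = Δλ × 111317 × cos(39.27955°) = -0.00091 × 111317 × 0.774066 = -78.4 m.
Distance = √(ΔE² + ΔN²) = √((-78.4)² + 503.2²) = 509.2 m.

509 m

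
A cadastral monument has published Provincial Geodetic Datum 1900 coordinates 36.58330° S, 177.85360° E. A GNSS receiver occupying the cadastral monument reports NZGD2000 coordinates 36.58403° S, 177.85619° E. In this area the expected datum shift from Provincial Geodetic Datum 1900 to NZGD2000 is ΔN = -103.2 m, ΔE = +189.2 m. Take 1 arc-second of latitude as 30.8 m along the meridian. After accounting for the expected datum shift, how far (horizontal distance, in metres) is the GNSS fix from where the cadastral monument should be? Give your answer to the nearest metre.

47 m

Observed coordinate differences: Δφ = -0.00073°, Δλ = +0.00259°.
Converting to metres (1° lat = 110880 m, cos φ = 0.802991): observed ΔN = -80.9 m, observed ΔE = 230.6 m.
Subtracting the expected shift leaves a residual of -80.9 − (-103.2) = 22.3 m north and 230.6 − (189.2) = 41.4 m east.
Residual distance = √(22.3² + 41.4²) = 47.0 m.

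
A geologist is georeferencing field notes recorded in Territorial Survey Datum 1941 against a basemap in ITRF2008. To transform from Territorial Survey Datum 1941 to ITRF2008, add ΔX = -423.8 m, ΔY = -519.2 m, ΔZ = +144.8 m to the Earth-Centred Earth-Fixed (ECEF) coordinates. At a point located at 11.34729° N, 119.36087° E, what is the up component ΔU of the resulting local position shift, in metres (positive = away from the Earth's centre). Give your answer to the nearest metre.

At φ = 11.34729°, λ = 119.36087°: sin φ = 0.196755, cos φ = 0.980453, sin λ = 0.871549, cos λ = -0.490309.
ΔU = cos φ cos λ·ΔX + cos φ sin λ·ΔY + sin φ·ΔZ = (0.980453)(-0.490309)(-423.8) + (0.980453)(0.871549)(-519.2) + (0.196755)(144.8) = -211.44 m.

ΔU = -211 m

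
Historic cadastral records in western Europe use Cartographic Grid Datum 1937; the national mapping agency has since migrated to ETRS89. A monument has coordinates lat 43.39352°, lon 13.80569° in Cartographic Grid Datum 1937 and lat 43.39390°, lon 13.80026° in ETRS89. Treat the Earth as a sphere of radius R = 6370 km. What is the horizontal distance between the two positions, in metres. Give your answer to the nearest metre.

Δφ = 43.39390° − 43.39352° = +0.00038°; Δλ = 13.80026° − 13.80569° = -0.00543°.
1° along a meridian = πR/180 = 111177 m.
ΔN = Δφ × 111177 = 42.2 m; ΔE = Δλ × 111177 × cos(43.39352°) = -0.00543 × 111177 × 0.726652 = -438.7 m.
Distance = √(ΔE² + ΔN²) = √((-438.7)² + 42.2²) = 440.7 m.

441 m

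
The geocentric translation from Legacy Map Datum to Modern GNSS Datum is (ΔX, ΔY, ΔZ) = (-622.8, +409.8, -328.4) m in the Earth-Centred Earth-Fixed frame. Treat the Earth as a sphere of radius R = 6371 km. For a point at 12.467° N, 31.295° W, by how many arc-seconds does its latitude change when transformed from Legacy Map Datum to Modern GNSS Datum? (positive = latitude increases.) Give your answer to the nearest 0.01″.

Δφ = -5.17″

sin φ = 0.215877, cos φ = 0.976421, sin λ = -0.519445, cos λ = 0.854504.
North component: ΔN = −sin φ cos λ·ΔX − sin φ sin λ·ΔY + cos φ·ΔZ = −(0.215877)(0.854504)(-622.8) − (0.215877)(-0.519445)(409.8) + (0.976421)(-328.4) = -159.82 m.
1° of latitude spans πR/180 = 111195 m, so Δφ = -159.82 / 111195 × 3600 = -5.174″.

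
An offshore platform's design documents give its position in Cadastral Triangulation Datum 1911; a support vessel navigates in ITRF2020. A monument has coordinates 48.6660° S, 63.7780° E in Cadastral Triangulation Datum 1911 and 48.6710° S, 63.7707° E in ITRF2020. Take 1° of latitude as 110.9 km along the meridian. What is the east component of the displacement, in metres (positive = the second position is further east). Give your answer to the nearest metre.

ΔE = -535 m

Δφ = -48.6710° − -48.6660° = -0.0050°; Δλ = 63.7707° − 63.7780° = -0.0073°.
ΔN = Δφ × 110900 = -554.5 m; ΔE = Δλ × 110900 × cos(-48.6660°) = -0.0073 × 110900 × 0.660447 = -534.7 m.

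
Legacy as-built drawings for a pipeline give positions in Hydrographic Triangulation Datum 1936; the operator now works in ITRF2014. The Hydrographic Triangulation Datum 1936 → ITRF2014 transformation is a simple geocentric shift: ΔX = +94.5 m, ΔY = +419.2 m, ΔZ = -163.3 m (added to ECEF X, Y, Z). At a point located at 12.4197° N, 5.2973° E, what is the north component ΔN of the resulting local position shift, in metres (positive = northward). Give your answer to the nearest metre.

ΔN = -188 m

At φ = 12.4197°, λ = 5.2973°: sin φ = 0.215071, cos φ = 0.976598, sin λ = 0.092324, cos λ = 0.995729.
ΔN = −sin φ cos λ·ΔX − sin φ sin λ·ΔY + cos φ·ΔZ = −(0.215071)(0.995729)(94.5) − (0.215071)(0.092324)(419.2) + (0.976598)(-163.3) = -188.04 m.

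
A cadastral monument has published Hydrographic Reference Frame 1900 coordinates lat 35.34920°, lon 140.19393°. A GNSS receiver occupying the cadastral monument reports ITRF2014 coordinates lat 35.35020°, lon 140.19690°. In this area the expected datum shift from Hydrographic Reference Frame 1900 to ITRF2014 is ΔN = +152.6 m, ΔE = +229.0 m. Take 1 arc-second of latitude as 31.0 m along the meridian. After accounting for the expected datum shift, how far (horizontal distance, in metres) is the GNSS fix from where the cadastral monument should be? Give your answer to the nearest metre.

58 m

Observed coordinate differences: Δφ = +0.00100°, Δλ = +0.00297°.
Converting to metres (1° lat = 111600 m, cos φ = 0.815641): observed ΔN = 111.6 m, observed ΔE = 270.3 m.
Subtracting the expected shift leaves a residual of 111.6 − (152.6) = -41.0 m north and 270.3 − (229.0) = 41.3 m east.
Residual distance = √((-41.0)² + 41.3²) = 58.2 m.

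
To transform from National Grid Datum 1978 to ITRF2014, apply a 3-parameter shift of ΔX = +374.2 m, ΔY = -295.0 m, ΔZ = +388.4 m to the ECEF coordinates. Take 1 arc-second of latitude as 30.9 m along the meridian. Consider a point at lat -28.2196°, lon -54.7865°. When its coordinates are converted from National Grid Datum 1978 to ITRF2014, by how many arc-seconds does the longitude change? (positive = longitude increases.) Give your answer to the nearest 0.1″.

Δλ = 5.0″

sin φ = -0.472852, cos φ = 0.881142, sin λ = -0.817009, cos λ = 0.576625.
East component: ΔE = −sin λ·ΔX + cos λ·ΔY = −(-0.817009)(374.2) + (0.576625)(-295.0) = 135.62 m.
1° of latitude spans 3600 × 30.90 = 111240 m; at latitude φ, 1° of longitude spans that × cos φ = 98018.2 m, so Δλ = 135.62 / 98018.2 × 3600 = 4.981″.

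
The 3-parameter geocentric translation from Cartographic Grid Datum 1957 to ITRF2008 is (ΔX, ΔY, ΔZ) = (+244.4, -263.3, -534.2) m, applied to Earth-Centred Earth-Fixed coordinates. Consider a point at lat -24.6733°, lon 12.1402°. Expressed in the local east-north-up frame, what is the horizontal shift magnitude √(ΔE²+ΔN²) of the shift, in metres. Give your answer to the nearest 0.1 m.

At φ = -24.6733°, λ = 12.1402°: sin φ = -0.417444, cos φ = 0.908703, sin λ = 0.210305, cos λ = 0.977636.
ΔE = −sin λ·ΔX + cos λ·ΔY = −(0.210305)·(244.4) + (0.977636)·(-263.3) = -308.81 m.
ΔN = −sin φ cos λ·ΔX − sin φ sin λ·ΔY + cos φ·ΔZ = −(-0.417444)(0.977636)(244.4) − (-0.417444)(0.210305)(-263.3) + (0.908703)(-534.2) = -408.80 m.
Horizontal magnitude = √(ΔE² + ΔN²) = √((-308.81)² + (-408.80)²) = 512.33 m.

512.3 m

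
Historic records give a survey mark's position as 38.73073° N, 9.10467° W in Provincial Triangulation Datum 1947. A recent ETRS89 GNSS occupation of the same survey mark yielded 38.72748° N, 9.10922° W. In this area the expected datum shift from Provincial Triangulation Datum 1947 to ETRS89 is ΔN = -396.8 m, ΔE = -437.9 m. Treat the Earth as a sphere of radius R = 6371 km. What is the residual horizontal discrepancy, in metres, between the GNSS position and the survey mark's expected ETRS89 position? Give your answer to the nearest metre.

56 m

Observed coordinate differences: Δφ = -0.00325°, Δλ = -0.00455°.
Converting to metres (1° lat = 111195 m, cos φ = 0.780095): observed ΔN = -361.4 m, observed ΔE = -394.7 m.
Subtracting the expected shift leaves a residual of -361.4 − (-396.8) = 35.4 m north and -394.7 − (-437.9) = 43.2 m east.
Residual distance = √(35.4² + 43.2²) = 55.9 m.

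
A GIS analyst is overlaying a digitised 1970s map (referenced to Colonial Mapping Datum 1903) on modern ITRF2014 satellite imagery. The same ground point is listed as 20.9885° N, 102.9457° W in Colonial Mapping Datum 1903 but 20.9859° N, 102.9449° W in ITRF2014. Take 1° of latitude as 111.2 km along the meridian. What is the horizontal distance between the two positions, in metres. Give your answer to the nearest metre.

Δφ = 20.9859° − 20.9885° = -0.0026°; Δλ = -102.9449° − -102.9457° = +0.0008°.
ΔN = Δφ × 111200 = -289.1 m; ΔE = Δλ × 111200 × cos(20.9885°) = +0.0008 × 111200 × 0.933652 = 83.1 m.
Distance = √(ΔE² + ΔN²) = √(83.1² + (-289.1)²) = 300.8 m.

301 m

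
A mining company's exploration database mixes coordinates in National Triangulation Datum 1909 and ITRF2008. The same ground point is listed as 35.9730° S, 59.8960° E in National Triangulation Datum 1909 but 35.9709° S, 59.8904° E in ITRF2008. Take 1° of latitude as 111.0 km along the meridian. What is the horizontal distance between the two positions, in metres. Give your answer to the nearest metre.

Δφ = -35.9709° − -35.9730° = +0.0021°; Δλ = 59.8904° − 59.8960° = -0.0056°.
ΔN = Δφ × 111000 = 233.1 m; ΔE = Δλ × 111000 × cos(-35.9730°) = -0.0056 × 111000 × 0.809294 = -503.1 m.
Distance = √(ΔE² + ΔN²) = √((-503.1)² + 233.1²) = 554.4 m.

554 m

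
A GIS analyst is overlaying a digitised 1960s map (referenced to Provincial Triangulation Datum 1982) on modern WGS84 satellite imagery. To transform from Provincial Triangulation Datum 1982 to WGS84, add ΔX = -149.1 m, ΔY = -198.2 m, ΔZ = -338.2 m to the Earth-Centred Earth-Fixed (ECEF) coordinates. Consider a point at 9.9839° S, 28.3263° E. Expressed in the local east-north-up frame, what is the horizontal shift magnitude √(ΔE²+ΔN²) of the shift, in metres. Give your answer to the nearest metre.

386 m

At φ = -9.9839°, λ = 28.3263°: sin φ = -0.173371, cos φ = 0.984857, sin λ = 0.474492, cos λ = 0.880260.
ΔE = −sin λ·ΔX + cos λ·ΔY = −(0.474492)·(-149.1) + (0.880260)·(-198.2) = -103.72 m.
ΔN = −sin φ cos λ·ΔX − sin φ sin λ·ΔY + cos φ·ΔZ = −(-0.173371)(0.880260)(-149.1) − (-0.173371)(0.474492)(-198.2) + (0.984857)(-338.2) = -372.14 m.
Horizontal magnitude = √(ΔE² + ΔN²) = √((-103.72)² + (-372.14)²) = 386.32 m.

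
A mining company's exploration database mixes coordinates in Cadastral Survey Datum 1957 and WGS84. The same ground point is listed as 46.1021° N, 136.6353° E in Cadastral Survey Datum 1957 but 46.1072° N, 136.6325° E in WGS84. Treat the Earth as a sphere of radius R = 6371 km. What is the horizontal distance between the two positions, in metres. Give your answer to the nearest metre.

607 m

Δφ = 46.1072° − 46.1021° = +0.0051°; Δλ = 136.6325° − 136.6353° = -0.0028°.
1° along a meridian = πR/180 = 111195 m.
ΔN = Δφ × 111195 = 567.1 m; ΔE = Δλ × 111195 × cos(46.1021°) = -0.0028 × 111195 × 0.693375 = -215.9 m.
Distance = √(ΔE² + ΔN²) = √((-215.9)² + 567.1²) = 606.8 m.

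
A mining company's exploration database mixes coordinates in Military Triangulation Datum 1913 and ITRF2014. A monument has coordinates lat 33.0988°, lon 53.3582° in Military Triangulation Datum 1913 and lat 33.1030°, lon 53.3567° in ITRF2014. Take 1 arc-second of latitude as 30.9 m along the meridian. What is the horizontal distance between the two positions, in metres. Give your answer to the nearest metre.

488 m

Δφ = 33.1030° − 33.0988° = +0.0042°; Δλ = 53.3567° − 53.3582° = -0.0015°.
1° of latitude = 3600 × 30.90 = 111240 m.
ΔN = Δφ × 111240 = 467.2 m; ΔE = Δλ × 111240 × cos(33.0988°) = -0.0015 × 111240 × 0.837730 = -139.8 m.
Distance = √(ΔE² + ΔN²) = √((-139.8)² + 467.2²) = 487.7 m.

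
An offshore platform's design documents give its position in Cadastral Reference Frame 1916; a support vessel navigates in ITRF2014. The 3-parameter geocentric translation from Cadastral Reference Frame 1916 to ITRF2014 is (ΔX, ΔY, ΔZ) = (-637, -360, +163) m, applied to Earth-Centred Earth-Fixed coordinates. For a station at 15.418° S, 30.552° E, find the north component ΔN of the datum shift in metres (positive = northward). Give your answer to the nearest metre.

The local north axis is (−sin φ cos λ, −sin φ sin λ, cos φ), giving ΔN = -145.841 − 48.651 + 157.134 = -37.36 m.

ΔN = -37 m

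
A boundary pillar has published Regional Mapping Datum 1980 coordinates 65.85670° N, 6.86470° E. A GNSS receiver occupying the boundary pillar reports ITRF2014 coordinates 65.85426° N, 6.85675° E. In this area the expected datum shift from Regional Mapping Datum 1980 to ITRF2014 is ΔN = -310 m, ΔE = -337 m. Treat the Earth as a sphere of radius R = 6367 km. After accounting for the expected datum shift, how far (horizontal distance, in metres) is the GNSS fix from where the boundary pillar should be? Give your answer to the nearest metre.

46 m

Observed coordinate differences: Δφ = -0.00244°, Δλ = -0.00795°.
Converting to metres (1° lat = 111125 m, cos φ = 0.409020): observed ΔN = -271.1 m, observed ΔE = -361.3 m.
Subtracting the expected shift leaves a residual of -271.1 − (-310) = 38.9 m north and -361.3 − (-337) = -24.3 m east.
Residual distance = √(38.9² + (-24.3)²) = 45.9 m.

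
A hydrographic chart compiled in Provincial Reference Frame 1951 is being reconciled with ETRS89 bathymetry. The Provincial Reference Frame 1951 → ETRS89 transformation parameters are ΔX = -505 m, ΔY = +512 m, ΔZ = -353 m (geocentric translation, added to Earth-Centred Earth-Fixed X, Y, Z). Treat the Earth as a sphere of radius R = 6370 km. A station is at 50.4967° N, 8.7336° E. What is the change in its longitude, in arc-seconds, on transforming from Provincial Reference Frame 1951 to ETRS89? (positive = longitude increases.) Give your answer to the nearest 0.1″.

Δλ = 29.7″

sin φ = 0.771588, cos φ = 0.636123, sin λ = 0.151840, cos λ = 0.988405.
East component: ΔE = −sin λ·ΔX + cos λ·ΔY = −(0.151840)(-505) + (0.988405)(512) = 582.74 m.
1° of latitude spans πR/180 = 111177 m; at latitude φ, 1° of longitude spans that × cos φ = 70722.5 m, so Δλ = 582.74 / 70722.5 × 3600 = 29.663″.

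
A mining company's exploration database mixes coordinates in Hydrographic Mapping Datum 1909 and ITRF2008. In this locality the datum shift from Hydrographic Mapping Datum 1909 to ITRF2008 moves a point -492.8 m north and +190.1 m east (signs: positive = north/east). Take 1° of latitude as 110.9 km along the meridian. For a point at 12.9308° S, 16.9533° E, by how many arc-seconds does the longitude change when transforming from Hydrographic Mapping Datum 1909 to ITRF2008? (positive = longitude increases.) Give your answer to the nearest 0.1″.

At latitude -12.9308°, cos φ = 0.974641.
1° of longitude at this latitude = 110.9 × cos φ = 108.09 km, so Δλ = 190.1 / 108087.7 = 0.0017588° = 6.332″.

Δλ = 6.3″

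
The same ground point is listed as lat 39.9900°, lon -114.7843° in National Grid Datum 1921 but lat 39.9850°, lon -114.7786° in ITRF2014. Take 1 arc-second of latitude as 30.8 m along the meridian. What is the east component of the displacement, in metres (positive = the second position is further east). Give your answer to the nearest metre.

Δφ = 39.9850° − 39.9900° = -0.0050°; Δλ = -114.7786° − -114.7843° = +0.0057°.
1° of latitude = 3600 × 30.80 = 110880 m.
ΔN = Δφ × 110880 = -554.4 m; ΔE = Δλ × 110880 × cos(39.9900°) = +0.0057 × 110880 × 0.766157 = 484.2 m.

ΔE = 484 m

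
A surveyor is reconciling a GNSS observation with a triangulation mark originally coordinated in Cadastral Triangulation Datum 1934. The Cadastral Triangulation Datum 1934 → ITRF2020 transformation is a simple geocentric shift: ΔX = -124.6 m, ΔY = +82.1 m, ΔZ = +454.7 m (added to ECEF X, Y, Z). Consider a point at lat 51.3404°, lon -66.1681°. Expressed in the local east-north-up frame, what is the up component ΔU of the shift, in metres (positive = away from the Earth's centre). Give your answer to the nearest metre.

ΔU = 277 m

The local up (radial) axis is (cos φ cos λ, cos φ sin λ, sin φ), giving ΔU = -31.450 − 46.914 + 355.062 = 276.70 m.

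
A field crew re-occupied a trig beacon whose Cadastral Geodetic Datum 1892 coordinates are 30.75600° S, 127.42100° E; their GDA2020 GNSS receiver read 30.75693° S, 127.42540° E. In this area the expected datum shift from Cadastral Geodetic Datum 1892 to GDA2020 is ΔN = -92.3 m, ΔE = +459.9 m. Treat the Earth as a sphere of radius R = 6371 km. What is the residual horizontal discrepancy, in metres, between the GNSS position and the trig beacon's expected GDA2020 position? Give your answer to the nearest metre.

Observed coordinate differences: Δφ = -0.00093°, Δλ = +0.00440°.
Converting to metres (1° lat = 111195 m, cos φ = 0.859353): observed ΔN = -103.4 m, observed ΔE = 420.4 m.
Subtracting the expected shift leaves a residual of -103.4 − (-92.3) = -11.1 m north and 420.4 − (459.9) = -39.5 m east.
Residual distance = √((-11.1)² + (-39.5)²) = 41.0 m.

41 m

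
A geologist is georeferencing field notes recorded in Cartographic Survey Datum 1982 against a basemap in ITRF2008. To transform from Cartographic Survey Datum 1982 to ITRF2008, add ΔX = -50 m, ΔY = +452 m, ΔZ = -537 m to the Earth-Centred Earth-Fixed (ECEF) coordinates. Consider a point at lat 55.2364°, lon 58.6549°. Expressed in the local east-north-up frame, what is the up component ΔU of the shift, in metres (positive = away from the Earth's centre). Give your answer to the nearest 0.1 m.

ΔU = -235.9 m

The local up (radial) axis is (cos φ cos λ, cos φ sin λ, sin φ), giving ΔU = -14.830 + 220.111 − 441.152 = -235.87 m.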